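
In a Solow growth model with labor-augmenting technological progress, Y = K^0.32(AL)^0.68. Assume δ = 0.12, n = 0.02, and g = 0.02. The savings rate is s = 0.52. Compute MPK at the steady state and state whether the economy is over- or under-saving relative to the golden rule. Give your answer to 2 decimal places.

over-saving; MPK ≈ 0.10

Capital per effective worker breaks even when investment replaces (n + g + δ)·k; here n + g + δ = 0.16.
Steady-state k*: s·k^0.32 = 0.16·k gives k* = (0.52/0.16)^(1/0.68) ≈ 5.6594.
MPK = 0.32·5.6594^(-0.68) ≈ 0.0985.
MPK < n+g+δ = 0.16, so the economy is dynamically inefficient (over-saving).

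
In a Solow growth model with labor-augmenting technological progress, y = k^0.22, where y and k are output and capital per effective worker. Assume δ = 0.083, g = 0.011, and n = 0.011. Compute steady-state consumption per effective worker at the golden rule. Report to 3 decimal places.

Break-even investment rate: n + g + δ = 0.011 + 0.011 + 0.083 = 0.105.
Maximizing c = f(k) − (n+g+δ)·k gives f'(k) = n+g+δ, i.e. 0.22·k^(0.22−1) = 0.105, so k_gold = (0.22/0.105)^(1/0.78) ≈ 2.5813.
y_gold = 2.5813^0.22 ≈ 1.2320.
c_gold = y_gold − (n+g+δ)·k_gold = 1.2320 − 0.105·2.5813 ≈ 0.9609.

c_gold ≈ 0.961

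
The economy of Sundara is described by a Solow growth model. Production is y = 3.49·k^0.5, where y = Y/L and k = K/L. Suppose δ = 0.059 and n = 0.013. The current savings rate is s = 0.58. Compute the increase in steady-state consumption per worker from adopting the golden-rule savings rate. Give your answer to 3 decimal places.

The effective depreciation rate is n + δ = 0.013 + 0.059 = 0.072.
Current steady state (s = 0.58): k* = (0.58·3.49/0.072)^(1/0.5) ≈ 790.3907, y* = 3.49·790.3907^0.5 ≈ 98.1175, c* = (1−0.58)·98.1175 ≈ 41.2093.
Maximizing c = f(k) − (n+δ)·k gives f'(k) = n+δ, i.e. 0.5·3.49·k^(0.5−1) = 0.072, so k_gold = (0.5·3.49/0.072)^(1/0.5) ≈ 587.3891.
y_gold = 3.49·587.3891^0.5 ≈ 84.5840, c_gold = y_gold − 0.072·k_gold ≈ 42.2920.
Gain: Δc = 42.2920 − 41.2093 ≈ 1.0827.

Δc ≈ 1.083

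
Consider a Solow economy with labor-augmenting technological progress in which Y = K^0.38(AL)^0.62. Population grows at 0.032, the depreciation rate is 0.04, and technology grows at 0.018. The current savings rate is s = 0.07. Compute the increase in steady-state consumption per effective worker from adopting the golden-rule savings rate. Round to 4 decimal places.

Capital per effective worker breaks even when investment replaces (n + g + δ)·k; here n + g + δ = 0.09.
Current steady state (s = 0.07): k* = (0.07/0.09)^(1/0.62) ≈ 0.6667, y* = 0.6667^0.38 ≈ 0.8572, c* = (1−0.07)·0.8572 ≈ 0.7972.
Golden rule sets MPK = n+g+δ: 0.38·k^(0.38−1) = 0.09, so k_gold = (0.38/0.09)^(1/0.62) ≈ 10.2079.
y_gold = 10.2079^0.38 ≈ 2.4177, c_gold = y_gold − 0.09·k_gold ≈ 1.4990.
Gain: Δc = 1.4990 − 0.7972 ≈ 0.7017.

Δc ≈ 0.7017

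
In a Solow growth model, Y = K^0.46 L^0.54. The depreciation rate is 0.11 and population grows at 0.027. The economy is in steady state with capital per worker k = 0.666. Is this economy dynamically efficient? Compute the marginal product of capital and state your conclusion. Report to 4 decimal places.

dynamically efficient; MPK ≈ 0.5729

n + δ = 0.027 + 0.11 = 0.137.
MPK = 0.46·k^(0.46−1) = 0.46·0.666^(-0.54) ≈ 0.5729.
MPK > 0.137, so the economy is dynamically efficient (under-saving).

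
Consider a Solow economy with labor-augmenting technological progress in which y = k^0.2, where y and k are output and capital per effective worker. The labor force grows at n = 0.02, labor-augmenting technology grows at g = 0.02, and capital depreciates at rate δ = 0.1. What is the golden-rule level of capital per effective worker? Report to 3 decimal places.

Break-even investment rate: n + g + δ = 0.02 + 0.02 + 0.1 = 0.14.
Maximizing c = f(k) − (n+g+δ)·k gives f'(k) = n+g+δ, i.e. 0.2·k^(0.2−1) = 0.14, so k_gold = (0.2/0.14)^(1/0.8) ≈ 1.5618.

k_gold ≈ 1.562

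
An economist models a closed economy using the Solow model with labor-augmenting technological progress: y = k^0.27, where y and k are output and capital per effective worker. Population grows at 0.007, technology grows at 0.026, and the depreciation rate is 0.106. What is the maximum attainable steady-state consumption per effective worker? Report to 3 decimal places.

Capital per effective worker breaks even when investment replaces (n + g + δ)·k; here n + g + δ = 0.139.
At the golden rule the marginal product of capital equals n+g+δ: 0.27·k^(0.27−1) = 0.139. Solving, k_gold = (0.27/0.139)^(1/0.73) ≈ 2.4831.
y_gold = 2.4831^0.27 ≈ 1.2783.
c_gold = y_gold − (n+g+δ)·k_gold = 1.2783 − 0.139·2.4831 ≈ 0.9332.

c_gold ≈ 0.933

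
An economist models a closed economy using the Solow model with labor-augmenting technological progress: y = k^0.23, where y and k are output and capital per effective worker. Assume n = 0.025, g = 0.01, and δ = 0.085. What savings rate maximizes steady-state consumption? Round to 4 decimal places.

s_gold = 0.2300

The effective depreciation rate is n + g + δ = 0.025 + 0.01 + 0.085 = 0.12.
At the golden rule MPK = n+g+δ, and in any Cobb-Douglas steady state s = (n+g+δ)·k/y = MPK·k/y = capital's share 0.23.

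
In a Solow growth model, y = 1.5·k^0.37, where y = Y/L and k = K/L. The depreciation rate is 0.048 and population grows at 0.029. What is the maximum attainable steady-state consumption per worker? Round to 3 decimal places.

n + δ = 0.029 + 0.048 = 0.077.
Setting f'(k) = n+δ gives 0.37·1.5·k^(0.37−1) = 0.077, hence k_gold = (0.37·1.5/0.077)^(1/0.63) ≈ 22.9927.
y_gold = 1.5·22.9927^0.37 ≈ 4.7850.
c_gold = y_gold − (n+δ)·k_gold = 4.7850 − 0.077·22.9927 ≈ 3.0145.

c_gold ≈ 3.015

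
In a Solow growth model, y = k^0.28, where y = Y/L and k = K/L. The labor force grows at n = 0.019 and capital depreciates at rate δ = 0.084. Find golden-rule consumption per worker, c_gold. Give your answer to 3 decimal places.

Capital per worker breaks even when investment replaces (n + δ)·k; here n + δ = 0.103.
Golden rule sets MPK = n+δ: 0.28·k^(0.28−1) = 0.103, so k_gold = (0.28/0.103)^(1/0.72) ≈ 4.0107.
y_gold = 4.0107^0.28 ≈ 1.4754.
c_gold = y_gold − (n+δ)·k_gold = 1.4754 − 0.103·4.0107 ≈ 1.0623.

c_gold ≈ 1.062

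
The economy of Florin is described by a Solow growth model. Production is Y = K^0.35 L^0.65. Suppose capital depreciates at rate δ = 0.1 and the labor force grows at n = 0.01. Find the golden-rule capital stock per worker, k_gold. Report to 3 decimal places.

Capital per worker breaks even when investment replaces (n + δ)·k; here n + δ = 0.11.
At the golden rule the marginal product of capital equals n+δ: 0.35·k^(0.35−1) = 0.11. Solving, k_gold = (0.35/0.11)^(1/0.65) ≈ 5.9340.

k_gold ≈ 5.934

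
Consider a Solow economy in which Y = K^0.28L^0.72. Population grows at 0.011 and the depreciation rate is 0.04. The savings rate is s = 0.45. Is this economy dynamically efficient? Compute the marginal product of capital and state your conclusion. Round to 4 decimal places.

dynamically inefficient; MPK ≈ 0.0317

n + δ = 0.011 + 0.04 = 0.051.
Steady-state k*: s·k^0.28 = 0.051·k gives k* = (0.45/0.051)^(1/0.72) ≈ 20.5775.
MPK = 0.28·20.5775^(-0.72) ≈ 0.0317.
MPK < n+δ = 0.051, so the economy is dynamically inefficient (over-saving).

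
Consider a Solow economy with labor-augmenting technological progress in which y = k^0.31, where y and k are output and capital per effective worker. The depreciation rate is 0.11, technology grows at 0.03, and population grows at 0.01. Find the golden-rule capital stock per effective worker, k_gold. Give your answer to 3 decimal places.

n + g + δ = 0.01 + 0.03 + 0.11 = 0.15.
At the golden rule the marginal product of capital equals n+g+δ: 0.31·k^(0.31−1) = 0.15. Solving, k_gold = (0.31/0.15)^(1/0.69) ≈ 2.8636.

k_gold ≈ 2.864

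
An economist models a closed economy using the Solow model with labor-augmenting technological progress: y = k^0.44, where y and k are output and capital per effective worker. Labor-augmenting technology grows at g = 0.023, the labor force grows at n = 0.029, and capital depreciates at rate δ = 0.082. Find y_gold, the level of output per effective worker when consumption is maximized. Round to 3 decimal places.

y_gold ≈ 2.545

The effective depreciation rate is n + g + δ = 0.029 + 0.023 + 0.082 = 0.134.
At the golden rule the marginal product of capital equals n+g+δ: 0.44·k^(0.44−1) = 0.134. Solving, k_gold = (0.44/0.134)^(1/0.56) ≈ 8.3570.
Output: y_gold = k_gold^0.44 = 8.3570^0.44 ≈ 2.5451.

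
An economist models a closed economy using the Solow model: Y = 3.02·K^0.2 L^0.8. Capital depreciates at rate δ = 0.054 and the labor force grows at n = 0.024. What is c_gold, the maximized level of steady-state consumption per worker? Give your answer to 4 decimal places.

n + δ = 0.024 + 0.054 = 0.078.
Golden rule sets MPK = n+δ: 0.2·3.02·k^(0.2−1) = 0.078, so k_gold = (0.2·3.02/0.078)^(1/0.8) ≈ 12.9175.
y_gold = 3.02·12.9175^0.2 ≈ 5.0378.
c_gold = y_gold − (n+δ)·k_gold = 5.0378 − 0.078·12.9175 ≈ 4.0303.

c_gold ≈ 4.0303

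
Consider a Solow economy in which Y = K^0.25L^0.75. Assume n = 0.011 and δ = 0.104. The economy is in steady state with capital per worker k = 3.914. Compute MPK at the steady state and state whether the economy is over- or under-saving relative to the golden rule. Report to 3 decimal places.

The effective depreciation rate is n + δ = 0.011 + 0.104 = 0.115.
MPK = 0.25·k^(0.25−1) = 0.25·3.914^(-0.75) ≈ 0.0898.
MPK < 0.115, so the economy is dynamically inefficient (over-saving).

over-saving; MPK ≈ 0.090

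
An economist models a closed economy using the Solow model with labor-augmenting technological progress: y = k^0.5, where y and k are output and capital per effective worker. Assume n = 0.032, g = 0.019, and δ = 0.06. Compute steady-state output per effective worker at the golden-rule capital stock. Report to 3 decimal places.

y_gold ≈ 4.505

Capital per effective worker breaks even when investment replaces (n + g + δ)·k; here n + g + δ = 0.111.
At the golden rule the marginal product of capital equals n+g+δ: 0.5·k^(0.5−1) = 0.111. Solving, k_gold = (0.5/0.111)^(1/0.5) ≈ 20.2906.
Output: y_gold = k_gold^0.5 = 20.2906^0.5 ≈ 4.5045.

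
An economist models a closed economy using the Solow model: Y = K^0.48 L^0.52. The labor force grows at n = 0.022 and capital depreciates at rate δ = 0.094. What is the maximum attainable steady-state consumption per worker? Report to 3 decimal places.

Break-even investment rate: n + δ = 0.022 + 0.094 = 0.116.
Maximizing c = f(k) − (n+δ)·k gives f'(k) = n+δ, i.e. 0.48·k^(0.48−1) = 0.116, so k_gold = (0.48/0.116)^(1/0.52) ≈ 15.3505.
y_gold = 15.3505^0.48 ≈ 3.7097.
c_gold = y_gold − (n+δ)·k_gold = 3.7097 − 0.116·15.3505 ≈ 1.9290.

c_gold ≈ 1.929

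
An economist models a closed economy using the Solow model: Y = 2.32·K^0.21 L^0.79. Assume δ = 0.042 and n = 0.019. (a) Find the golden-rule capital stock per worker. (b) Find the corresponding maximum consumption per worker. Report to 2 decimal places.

The effective depreciation rate is n + δ = 0.019 + 0.042 = 0.061.
Maximizing c = f(k) − (n+δ)·k gives f'(k) = n+δ, i.e. 0.21·2.32·k^(0.21−1) = 0.061, so k_gold = (0.21·2.32/0.061)^(1/0.79) ≈ 13.8755.
y_gold = 2.32·13.8755^0.21 ≈ 4.0305; c_gold = y_gold − 0.061·k_gold ≈ 3.1841.

(a) k_gold ≈ 13.88; (b) c_gold ≈ 3.18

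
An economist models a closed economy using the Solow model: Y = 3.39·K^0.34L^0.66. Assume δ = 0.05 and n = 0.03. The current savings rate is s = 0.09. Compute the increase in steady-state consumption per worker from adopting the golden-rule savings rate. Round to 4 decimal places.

Δc ≈ 2.6950

n + δ = 0.03 + 0.05 = 0.08.
Current steady state (s = 0.09): k* = (0.09·3.39/0.08)^(1/0.66) ≈ 7.6004, y* = 3.39·7.6004^0.34 ≈ 6.7559, c* = (1−0.09)·6.7559 ≈ 6.1479.
Maximizing c = f(k) − (n+δ)·k gives f'(k) = n+δ, i.e. 0.34·3.39·k^(0.34−1) = 0.08, so k_gold = (0.34·3.39/0.08)^(1/0.66) ≈ 56.9426.
y_gold = 3.39·56.9426^0.34 ≈ 13.3983, c_gold = y_gold − 0.08·k_gold ≈ 8.8429.
Gain: Δc = 8.8429 − 6.1479 ≈ 2.6950.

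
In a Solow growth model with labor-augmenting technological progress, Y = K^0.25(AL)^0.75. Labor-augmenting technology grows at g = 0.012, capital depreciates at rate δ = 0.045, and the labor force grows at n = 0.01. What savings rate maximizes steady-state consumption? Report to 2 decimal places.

The effective depreciation rate is n + g + δ = 0.01 + 0.012 + 0.045 = 0.067.
At the golden rule MPK = n+g+δ, and in any Cobb-Douglas steady state s = (n+g+δ)·k/y = MPK·k/y = capital's share 0.25.

s_gold = 0.25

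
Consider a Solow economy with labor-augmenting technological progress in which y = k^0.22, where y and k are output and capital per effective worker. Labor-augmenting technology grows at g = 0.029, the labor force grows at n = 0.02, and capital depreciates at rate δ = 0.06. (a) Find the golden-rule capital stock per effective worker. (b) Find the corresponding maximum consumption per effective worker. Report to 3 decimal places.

Break-even investment rate: n + g + δ = 0.02 + 0.029 + 0.06 = 0.109.
Maximizing c = f(k) − (n+g+δ)·k gives f'(k) = n+g+δ, i.e. 0.22·k^(0.22−1) = 0.109, so k_gold = (0.22/0.109)^(1/0.78) ≈ 2.4605.
y_gold = 2.4605^0.22 ≈ 1.2191; c_gold = y_gold − 0.109·k_gold ≈ 0.9509.

(a) k_gold ≈ 2.460; (b) c_gold ≈ 0.951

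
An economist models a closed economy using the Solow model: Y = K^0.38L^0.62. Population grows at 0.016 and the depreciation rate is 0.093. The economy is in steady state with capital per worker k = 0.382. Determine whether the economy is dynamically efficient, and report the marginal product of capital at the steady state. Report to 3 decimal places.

dynamically efficient; MPK ≈ 0.690

Break-even investment rate: n + δ = 0.016 + 0.093 = 0.109.
MPK = 0.38·k^(0.38−1) = 0.38·0.382^(-0.62) ≈ 0.6901.
MPK > 0.109, so the economy is dynamically efficient (under-saving).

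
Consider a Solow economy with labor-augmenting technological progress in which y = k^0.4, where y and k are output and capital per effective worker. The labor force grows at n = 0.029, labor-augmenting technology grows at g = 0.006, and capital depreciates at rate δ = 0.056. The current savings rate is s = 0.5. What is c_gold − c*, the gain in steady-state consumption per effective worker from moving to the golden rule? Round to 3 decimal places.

Δc ≈ 0.053

Break-even investment rate: n + g + δ = 0.029 + 0.006 + 0.056 = 0.091.
Current steady state (s = 0.5): k* = (0.5/0.091)^(1/0.6) ≈ 17.1086, y* = 17.1086^0.4 ≈ 3.1138, c* = (1−0.5)·3.1138 ≈ 1.5569.
Golden rule sets MPK = n+g+δ: 0.4·k^(0.4−1) = 0.091, so k_gold = (0.4/0.091)^(1/0.6) ≈ 11.7950.
y_gold = 11.7950^0.4 ≈ 2.6834, c_gold = y_gold − 0.091·k_gold ≈ 1.6100.
Gain: Δc = 1.6100 − 1.5569 ≈ 0.0531.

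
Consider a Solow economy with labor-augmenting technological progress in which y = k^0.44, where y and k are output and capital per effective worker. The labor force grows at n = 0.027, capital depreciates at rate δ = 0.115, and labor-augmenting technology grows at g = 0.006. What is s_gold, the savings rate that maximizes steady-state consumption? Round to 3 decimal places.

s_gold = 0.440

n + g + δ = 0.027 + 0.006 + 0.115 = 0.148.
At the golden rule MPK = n+g+δ, and in any Cobb-Douglas steady state s = (n+g+δ)·k/y = MPK·k/y = capital's share 0.44.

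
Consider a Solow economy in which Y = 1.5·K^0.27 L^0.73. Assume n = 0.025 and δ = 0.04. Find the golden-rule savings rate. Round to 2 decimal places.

Break-even investment rate: n + δ = 0.025 + 0.04 = 0.065.
At the golden rule MPK = n+δ, and in any Cobb-Douglas steady state s = (n+δ)·k/y = MPK·k/y = capital's share 0.27.

s_gold = 0.27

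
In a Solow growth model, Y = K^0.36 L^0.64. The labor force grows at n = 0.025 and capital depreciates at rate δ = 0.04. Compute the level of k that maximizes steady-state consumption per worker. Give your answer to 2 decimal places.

Break-even investment rate: n + δ = 0.025 + 0.04 = 0.065.
Setting f'(k) = n+δ gives 0.36·k^(0.36−1) = 0.065, hence k_gold = (0.36/0.065)^(1/0.64) ≈ 14.5059.

k_gold ≈ 14.51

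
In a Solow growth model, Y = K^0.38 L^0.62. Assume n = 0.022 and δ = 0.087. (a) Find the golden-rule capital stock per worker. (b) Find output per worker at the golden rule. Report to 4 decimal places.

(a) k_gold ≈ 7.4950; (b) y_gold ≈ 2.1499

Capital per worker breaks even when investment replaces (n + δ)·k; here n + δ = 0.109.
At the golden rule the marginal product of capital equals n+δ: 0.38·k^(0.38−1) = 0.109. Solving, k_gold = (0.38/0.109)^(1/0.62) ≈ 7.4950.
y_gold = 7.4950^0.38 ≈ 2.1499.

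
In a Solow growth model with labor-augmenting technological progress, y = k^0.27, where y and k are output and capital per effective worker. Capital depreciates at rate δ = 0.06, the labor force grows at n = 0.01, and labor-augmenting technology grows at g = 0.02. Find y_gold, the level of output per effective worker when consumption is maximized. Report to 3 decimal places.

Break-even investment rate: n + g + δ = 0.01 + 0.02 + 0.06 = 0.09.
Maximizing c = f(k) − (n+g+δ)·k gives f'(k) = n+g+δ, i.e. 0.27·k^(0.27−1) = 0.09, so k_gold = (0.27/0.09)^(1/0.73) ≈ 4.5039.
Output: y_gold = k_gold^0.27 = 4.5039^0.27 ≈ 1.5013.

y_gold ≈ 1.501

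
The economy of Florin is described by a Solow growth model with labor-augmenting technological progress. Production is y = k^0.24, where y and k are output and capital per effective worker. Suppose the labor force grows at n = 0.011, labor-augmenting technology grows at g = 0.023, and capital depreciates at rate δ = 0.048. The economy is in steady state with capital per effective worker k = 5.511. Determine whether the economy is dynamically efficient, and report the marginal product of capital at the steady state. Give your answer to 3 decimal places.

The effective depreciation rate is n + g + δ = 0.011 + 0.023 + 0.048 = 0.082.
MPK = 0.24·k^(0.24−1) = 0.24·5.511^(-0.76) ≈ 0.0656.
MPK < 0.082, so the economy is dynamically inefficient (over-saving).

dynamically inefficient; MPK ≈ 0.066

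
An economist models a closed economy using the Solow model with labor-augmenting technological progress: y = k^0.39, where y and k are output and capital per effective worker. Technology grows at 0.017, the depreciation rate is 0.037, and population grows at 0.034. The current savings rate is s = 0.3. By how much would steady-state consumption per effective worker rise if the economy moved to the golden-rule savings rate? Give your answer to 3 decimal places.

Δc ≈ 0.047

The effective depreciation rate is n + g + δ = 0.034 + 0.017 + 0.037 = 0.088.
Current steady state (s = 0.3): k* = (0.3/0.088)^(1/0.61) ≈ 7.4675, y* = 7.4675^0.39 ≈ 2.1905, c* = (1−0.3)·2.1905 ≈ 1.5333.
Golden rule sets MPK = n+g+δ: 0.39·k^(0.39−1) = 0.088, so k_gold = (0.39/0.088)^(1/0.61) ≈ 11.4808.
y_gold = 11.4808^0.39 ≈ 2.5905, c_gold = y_gold − 0.088·k_gold ≈ 1.5802.
Gain: Δc = 1.5802 − 1.5333 ≈ 0.0469.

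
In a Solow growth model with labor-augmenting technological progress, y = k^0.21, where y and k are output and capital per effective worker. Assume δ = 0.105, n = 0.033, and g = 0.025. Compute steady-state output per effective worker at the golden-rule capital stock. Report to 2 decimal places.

The effective depreciation rate is n + g + δ = 0.033 + 0.025 + 0.105 = 0.163.
At the golden rule the marginal product of capital equals n+g+δ: 0.21·k^(0.21−1) = 0.163. Solving, k_gold = (0.21/0.163)^(1/0.79) ≈ 1.3781.
Output: y_gold = k_gold^0.21 = 1.3781^0.21 ≈ 1.0697.

y_gold ≈ 1.07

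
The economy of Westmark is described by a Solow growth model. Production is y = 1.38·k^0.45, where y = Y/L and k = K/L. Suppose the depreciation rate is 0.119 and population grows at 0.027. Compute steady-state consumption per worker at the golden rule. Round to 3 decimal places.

c_gold ≈ 2.481

The effective depreciation rate is n + δ = 0.027 + 0.119 = 0.146.
Maximizing c = f(k) − (n+δ)·k gives f'(k) = n+δ, i.e. 0.45·1.38·k^(0.45−1) = 0.146, so k_gold = (0.45·1.38/0.146)^(1/0.55) ≈ 13.9047.
y_gold = 1.38·13.9047^0.45 ≈ 4.5113.
c_gold = y_gold − (n+δ)·k_gold = 4.5113 − 0.146·13.9047 ≈ 2.4812.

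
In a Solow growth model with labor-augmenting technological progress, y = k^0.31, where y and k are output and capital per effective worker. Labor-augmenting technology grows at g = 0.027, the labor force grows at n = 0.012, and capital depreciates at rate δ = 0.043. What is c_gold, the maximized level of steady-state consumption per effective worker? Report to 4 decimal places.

c_gold ≈ 1.2541

Break-even investment rate: n + g + δ = 0.012 + 0.027 + 0.043 = 0.082.
Maximizing c = f(k) − (n+g+δ)·k gives f'(k) = n+g+δ, i.e. 0.31·k^(0.31−1) = 0.082, so k_gold = (0.31/0.082)^(1/0.69) ≈ 6.8711.
y_gold = 6.8711^0.31 ≈ 1.8175.
c_gold = y_gold − (n+g+δ)·k_gold = 1.8175 − 0.082·6.8711 ≈ 1.2541.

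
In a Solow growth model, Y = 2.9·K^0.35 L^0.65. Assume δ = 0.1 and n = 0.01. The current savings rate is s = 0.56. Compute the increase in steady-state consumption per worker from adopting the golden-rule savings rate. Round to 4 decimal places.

Break-even investment rate: n + δ = 0.01 + 0.1 = 0.11.
Current steady state (s = 0.56): k* = (0.56·2.9/0.11)^(1/0.65) ≈ 62.9157, y* = 2.9·62.9157^0.35 ≈ 12.3584, c* = (1−0.56)·12.3584 ≈ 5.4377.
At the golden rule the marginal product of capital equals n+δ: 0.35·2.9·k^(0.35−1) = 0.11. Solving, k_gold = (0.35·2.9/0.11)^(1/0.65) ≈ 30.5301.
y_gold = 2.9·30.5301^0.35 ≈ 9.5952, c_gold = y_gold − 0.11·k_gold ≈ 6.2369.
Gain: Δc = 6.2369 − 5.4377 ≈ 0.7992.

Δc ≈ 0.7992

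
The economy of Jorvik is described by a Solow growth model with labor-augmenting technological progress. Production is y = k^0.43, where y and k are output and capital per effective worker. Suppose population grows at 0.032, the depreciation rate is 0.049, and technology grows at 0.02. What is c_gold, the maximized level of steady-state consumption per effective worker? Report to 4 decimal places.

c_gold ≈ 1.7002

n + g + δ = 0.032 + 0.02 + 0.049 = 0.101.
Setting f'(k) = n+g+δ gives 0.43·k^(0.43−1) = 0.101, hence k_gold = (0.43/0.101)^(1/0.57) ≈ 12.6989.
y_gold = 12.6989^0.43 ≈ 2.9828.
c_gold = y_gold − (n+g+δ)·k_gold = 2.9828 − 0.101·12.6989 ≈ 1.7002.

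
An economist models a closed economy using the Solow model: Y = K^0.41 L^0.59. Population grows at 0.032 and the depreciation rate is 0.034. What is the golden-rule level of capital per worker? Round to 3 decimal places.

Break-even investment rate: n + δ = 0.032 + 0.034 = 0.066.
At the golden rule the marginal product of capital equals n+δ: 0.41·k^(0.41−1) = 0.066. Solving, k_gold = (0.41/0.066)^(1/0.59) ≈ 22.1042.

k_gold ≈ 22.104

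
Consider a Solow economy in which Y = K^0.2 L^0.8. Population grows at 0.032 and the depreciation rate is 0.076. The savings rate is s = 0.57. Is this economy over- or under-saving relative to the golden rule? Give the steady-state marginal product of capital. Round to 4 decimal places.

n + δ = 0.032 + 0.076 = 0.108.
Steady-state k*: s·k^0.2 = 0.108·k gives k* = (0.57/0.108)^(1/0.8) ≈ 7.9995.
MPK = 0.2·7.9995^(-0.8) ≈ 0.0379.
MPK < n+δ = 0.108, so the economy is dynamically inefficient (over-saving).

over-saving; MPK ≈ 0.0379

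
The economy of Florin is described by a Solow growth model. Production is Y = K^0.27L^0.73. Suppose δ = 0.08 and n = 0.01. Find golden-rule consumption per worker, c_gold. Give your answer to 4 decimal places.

n + δ = 0.01 + 0.08 = 0.09.
Golden rule sets MPK = n+δ: 0.27·k^(0.27−1) = 0.09, so k_gold = (0.27/0.09)^(1/0.73) ≈ 4.5039.
y_gold = 4.5039^0.27 ≈ 1.5013.
c_gold = y_gold − (n+δ)·k_gold = 1.5013 − 0.09·4.5039 ≈ 1.0960.

c_gold ≈ 1.0960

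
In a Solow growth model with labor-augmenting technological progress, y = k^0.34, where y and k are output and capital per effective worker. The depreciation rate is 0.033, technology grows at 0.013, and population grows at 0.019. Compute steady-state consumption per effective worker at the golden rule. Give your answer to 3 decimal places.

c_gold ≈ 1.548

The effective depreciation rate is n + g + δ = 0.019 + 0.013 + 0.033 = 0.065.
Maximizing c = f(k) − (n+g+δ)·k gives f'(k) = n+g+δ, i.e. 0.34·k^(0.34−1) = 0.065, so k_gold = (0.34/0.065)^(1/0.66) ≈ 12.2669.
y_gold = 12.2669^0.34 ≈ 2.3451.
c_gold = y_gold − (n+g+δ)·k_gold = 2.3451 − 0.065·12.2669 ≈ 1.5478.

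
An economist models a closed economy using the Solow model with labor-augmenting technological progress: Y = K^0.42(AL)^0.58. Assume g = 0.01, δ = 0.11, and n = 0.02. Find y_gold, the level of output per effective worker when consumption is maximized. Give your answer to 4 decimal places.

y_gold ≈ 2.2157

Break-even investment rate: n + g + δ = 0.02 + 0.01 + 0.11 = 0.14.
Golden rule sets MPK = n+g+δ: 0.42·k^(0.42−1) = 0.14, so k_gold = (0.42/0.14)^(1/0.58) ≈ 6.6470.
Output: y_gold = k_gold^0.42 = 6.6470^0.42 ≈ 2.2157.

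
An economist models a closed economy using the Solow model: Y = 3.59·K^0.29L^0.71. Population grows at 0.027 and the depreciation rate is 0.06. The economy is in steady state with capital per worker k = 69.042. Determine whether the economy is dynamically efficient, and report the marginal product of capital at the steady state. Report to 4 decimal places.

dynamically inefficient; MPK ≈ 0.0515

The effective depreciation rate is n + δ = 0.027 + 0.06 = 0.087.
MPK = 0.29·3.59·k^(0.29−1) = 0.29·3.59·69.042^(-0.71) ≈ 0.0515.
MPK < 0.087, so the economy is dynamically inefficient (over-saving).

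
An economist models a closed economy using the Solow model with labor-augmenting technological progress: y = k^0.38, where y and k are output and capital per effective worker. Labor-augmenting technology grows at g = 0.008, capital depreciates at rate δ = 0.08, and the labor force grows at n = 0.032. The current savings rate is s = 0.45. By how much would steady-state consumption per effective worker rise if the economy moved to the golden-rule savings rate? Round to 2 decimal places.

Δc ≈ 0.02

n + g + δ = 0.032 + 0.008 + 0.08 = 0.12.
Current steady state (s = 0.45): k* = (0.45/0.12)^(1/0.62) ≈ 8.4306, y* = 8.4306^0.38 ≈ 2.2482, c* = (1−0.45)·2.2482 ≈ 1.2365.
At the golden rule the marginal product of capital equals n+g+δ: 0.38·k^(0.38−1) = 0.12. Solving, k_gold = (0.38/0.12)^(1/0.62) ≈ 6.4183.
y_gold = 6.4183^0.38 ≈ 2.0268, c_gold = y_gold − 0.12·k_gold ≈ 1.2566.
Gain: Δc = 1.2566 − 1.2365 ≈ 0.0202.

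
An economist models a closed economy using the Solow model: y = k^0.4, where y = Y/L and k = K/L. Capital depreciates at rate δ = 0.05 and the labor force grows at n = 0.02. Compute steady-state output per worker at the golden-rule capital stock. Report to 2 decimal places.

y_gold ≈ 3.20

Break-even investment rate: n + δ = 0.02 + 0.05 = 0.07.
Maximizing c = f(k) − (n+δ)·k gives f'(k) = n+δ, i.e. 0.4·k^(0.4−1) = 0.07, so k_gold = (0.4/0.07)^(1/0.6) ≈ 18.2643.
Output: y_gold = k_gold^0.4 = 18.2643^0.4 ≈ 3.1963.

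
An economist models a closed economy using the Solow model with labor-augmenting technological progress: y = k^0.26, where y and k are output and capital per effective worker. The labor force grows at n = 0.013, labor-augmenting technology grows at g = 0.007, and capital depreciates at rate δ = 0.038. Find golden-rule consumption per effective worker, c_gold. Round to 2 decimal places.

Break-even investment rate: n + g + δ = 0.013 + 0.007 + 0.038 = 0.058.
Golden rule sets MPK = n+g+δ: 0.26·k^(0.26−1) = 0.058, so k_gold = (0.26/0.058)^(1/0.74) ≈ 7.5939.
y_gold = 7.5939^0.26 ≈ 1.6940.
c_gold = y_gold − (n+g+δ)·k_gold = 1.6940 − 0.058·7.5939 ≈ 1.2536.

c_gold ≈ 1.25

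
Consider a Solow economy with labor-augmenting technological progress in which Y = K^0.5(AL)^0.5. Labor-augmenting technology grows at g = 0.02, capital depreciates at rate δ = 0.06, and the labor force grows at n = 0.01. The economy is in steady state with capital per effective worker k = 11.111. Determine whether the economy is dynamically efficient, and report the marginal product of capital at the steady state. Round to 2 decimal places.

Capital per effective worker breaks even when investment replaces (n + g + δ)·k; here n + g + δ = 0.09.
MPK = 0.5·k^(0.5−1) = 0.5·11.111^(-0.5) ≈ 0.1500.
MPK > 0.09, so the economy is dynamically efficient (under-saving).

dynamically efficient; MPK ≈ 0.15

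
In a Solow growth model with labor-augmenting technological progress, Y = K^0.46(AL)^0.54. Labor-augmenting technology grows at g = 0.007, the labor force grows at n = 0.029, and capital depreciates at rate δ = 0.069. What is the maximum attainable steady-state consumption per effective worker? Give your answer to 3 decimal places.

The effective depreciation rate is n + g + δ = 0.029 + 0.007 + 0.069 = 0.105.
At the golden rule the marginal product of capital equals n+g+δ: 0.46·k^(0.46−1) = 0.105. Solving, k_gold = (0.46/0.105)^(1/0.54) ≈ 15.4202.
y_gold = 15.4202^0.46 ≈ 3.5198.
c_gold = y_gold − (n+g+δ)·k_gold = 3.5198 − 0.105·15.4202 ≈ 1.9007.

c_gold ≈ 1.901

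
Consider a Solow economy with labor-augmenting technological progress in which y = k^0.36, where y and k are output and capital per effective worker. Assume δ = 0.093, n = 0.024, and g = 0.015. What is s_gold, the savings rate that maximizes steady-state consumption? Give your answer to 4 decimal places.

s_gold = 0.3600

The effective depreciation rate is n + g + δ = 0.024 + 0.015 + 0.093 = 0.132.
At the golden rule MPK = n+g+δ, and in any Cobb-Douglas steady state s = (n+g+δ)·k/y = MPK·k/y = capital's share 0.36.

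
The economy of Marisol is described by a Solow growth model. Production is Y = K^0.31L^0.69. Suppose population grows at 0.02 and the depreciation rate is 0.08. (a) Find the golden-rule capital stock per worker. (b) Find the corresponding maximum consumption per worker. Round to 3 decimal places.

The effective depreciation rate is n + δ = 0.02 + 0.08 = 0.1.
Golden rule sets MPK = n+δ: 0.31·k^(0.31−1) = 0.1, so k_gold = (0.31/0.1)^(1/0.69) ≈ 5.1537.
y_gold = 5.1537^0.31 ≈ 1.6625; c_gold = y_gold − 0.1·k_gold ≈ 1.1471.

(a) k_gold ≈ 5.154; (b) c_gold ≈ 1.147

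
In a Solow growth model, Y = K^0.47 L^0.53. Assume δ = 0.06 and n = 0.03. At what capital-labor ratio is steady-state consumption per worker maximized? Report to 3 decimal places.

Break-even investment rate: n + δ = 0.03 + 0.06 = 0.09.
At the golden rule the marginal product of capital equals n+δ: 0.47·k^(0.47−1) = 0.09. Solving, k_gold = (0.47/0.09)^(1/0.53) ≈ 22.6175.

k_gold ≈ 22.617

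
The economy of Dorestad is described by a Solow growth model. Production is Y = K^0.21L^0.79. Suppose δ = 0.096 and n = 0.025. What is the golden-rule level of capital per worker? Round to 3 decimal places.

k_gold ≈ 2.009

Capital per worker breaks even when investment replaces (n + δ)·k; here n + δ = 0.121.
Setting f'(k) = n+δ gives 0.21·k^(0.21−1) = 0.121, hence k_gold = (0.21/0.121)^(1/0.79) ≈ 2.0095.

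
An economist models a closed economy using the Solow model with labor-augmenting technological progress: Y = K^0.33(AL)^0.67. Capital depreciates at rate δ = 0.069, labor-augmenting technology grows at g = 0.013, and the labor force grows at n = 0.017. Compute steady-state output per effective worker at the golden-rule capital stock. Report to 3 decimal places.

y_gold ≈ 1.809

Capital per effective worker breaks even when investment replaces (n + g + δ)·k; here n + g + δ = 0.099.
Setting f'(k) = n+g+δ gives 0.33·k^(0.33−1) = 0.099, hence k_gold = (0.33/0.099)^(1/0.67) ≈ 6.0314.
Output: y_gold = k_gold^0.33 = 6.0314^0.33 ≈ 1.8094.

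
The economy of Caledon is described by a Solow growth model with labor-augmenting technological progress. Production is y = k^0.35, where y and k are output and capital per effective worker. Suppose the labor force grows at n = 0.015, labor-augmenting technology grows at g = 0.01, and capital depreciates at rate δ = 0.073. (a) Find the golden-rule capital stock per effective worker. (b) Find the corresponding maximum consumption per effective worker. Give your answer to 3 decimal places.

(a) k_gold ≈ 7.088; (b) c_gold ≈ 1.290

n + g + δ = 0.015 + 0.01 + 0.073 = 0.098.
Setting f'(k) = n+g+δ gives 0.35·k^(0.35−1) = 0.098, hence k_gold = (0.35/0.098)^(1/0.65) ≈ 7.0880.
y_gold = 7.0880^0.35 ≈ 1.9847; c_gold = y_gold − 0.098·k_gold ≈ 1.2900.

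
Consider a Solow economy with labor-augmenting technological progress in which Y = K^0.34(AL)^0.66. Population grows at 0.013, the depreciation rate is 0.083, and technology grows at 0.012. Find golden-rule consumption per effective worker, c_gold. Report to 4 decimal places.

c_gold ≈ 1.1916

The effective depreciation rate is n + g + δ = 0.013 + 0.012 + 0.083 = 0.108.
At the golden rule the marginal product of capital equals n+g+δ: 0.34·k^(0.34−1) = 0.108. Solving, k_gold = (0.34/0.108)^(1/0.66) ≈ 5.6837.
y_gold = 5.6837^0.34 ≈ 1.8054.
c_gold = y_gold − (n+g+δ)·k_gold = 1.8054 − 0.108·5.6837 ≈ 1.1916.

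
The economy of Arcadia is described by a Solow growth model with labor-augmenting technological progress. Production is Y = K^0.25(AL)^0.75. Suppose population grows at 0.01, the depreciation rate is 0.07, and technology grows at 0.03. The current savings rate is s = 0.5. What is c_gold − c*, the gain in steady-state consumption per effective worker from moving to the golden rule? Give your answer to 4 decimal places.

The effective depreciation rate is n + g + δ = 0.01 + 0.03 + 0.07 = 0.11.
Current steady state (s = 0.5): k* = (0.5/0.11)^(1/0.75) ≈ 7.5296, y* = 7.5296^0.25 ≈ 1.6565, c* = (1−0.5)·1.6565 ≈ 0.8283.
Golden rule sets MPK = n+g+δ: 0.25·k^(0.25−1) = 0.11, so k_gold = (0.25/0.11)^(1/0.75) ≈ 2.9881.
y_gold = 2.9881^0.25 ≈ 1.3148, c_gold = y_gold − 0.11·k_gold ≈ 0.9861.
Gain: Δc = 0.9861 − 0.8283 ≈ 0.1578.

Δc ≈ 0.1578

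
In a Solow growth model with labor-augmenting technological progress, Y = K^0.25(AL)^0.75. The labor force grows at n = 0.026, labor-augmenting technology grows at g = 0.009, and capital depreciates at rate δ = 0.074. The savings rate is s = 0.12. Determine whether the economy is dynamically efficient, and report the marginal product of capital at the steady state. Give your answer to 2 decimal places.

The effective depreciation rate is n + g + δ = 0.026 + 0.009 + 0.074 = 0.109.
Steady-state k*: s·k^0.25 = 0.109·k gives k* = (0.12/0.109)^(1/0.75) ≈ 1.1368.
MPK = 0.25·1.1368^(-0.75) ≈ 0.2271.
MPK > n+g+δ = 0.109, so the economy is dynamically efficient (under-saving).

dynamically efficient; MPK ≈ 0.23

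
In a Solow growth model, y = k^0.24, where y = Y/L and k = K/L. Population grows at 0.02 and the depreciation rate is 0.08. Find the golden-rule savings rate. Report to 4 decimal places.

s_gold = 0.2400

The effective depreciation rate is n + δ = 0.02 + 0.08 = 0.1.
At the golden rule MPK = n+δ, and in any Cobb-Douglas steady state s = (n+δ)·k/y = MPK·k/y = capital's share 0.24.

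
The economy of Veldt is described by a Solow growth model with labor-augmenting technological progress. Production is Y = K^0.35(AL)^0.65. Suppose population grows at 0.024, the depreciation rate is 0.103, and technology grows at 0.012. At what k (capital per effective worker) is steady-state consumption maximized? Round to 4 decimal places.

n + g + δ = 0.024 + 0.012 + 0.103 = 0.139.
Golden rule sets MPK = n+g+δ: 0.35·k^(0.35−1) = 0.139, so k_gold = (0.35/0.139)^(1/0.65) ≈ 4.1400.

k_gold ≈ 4.1400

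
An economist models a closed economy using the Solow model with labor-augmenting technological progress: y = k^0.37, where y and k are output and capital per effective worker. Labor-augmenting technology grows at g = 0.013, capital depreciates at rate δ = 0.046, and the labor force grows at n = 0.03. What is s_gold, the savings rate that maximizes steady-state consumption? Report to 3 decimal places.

s_gold = 0.370

Break-even investment rate: n + g + δ = 0.03 + 0.013 + 0.046 = 0.089.
At the golden rule MPK = n+g+δ, and in any Cobb-Douglas steady state s = (n+g+δ)·k/y = MPK·k/y = capital's share 0.37.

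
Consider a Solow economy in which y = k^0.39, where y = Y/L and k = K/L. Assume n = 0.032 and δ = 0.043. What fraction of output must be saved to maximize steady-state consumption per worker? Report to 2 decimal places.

Break-even investment rate: n + δ = 0.032 + 0.043 = 0.075.
At the golden rule MPK = n+δ, and in any Cobb-Douglas steady state s = (n+δ)·k/y = MPK·k/y = capital's share 0.39.

s_gold = 0.39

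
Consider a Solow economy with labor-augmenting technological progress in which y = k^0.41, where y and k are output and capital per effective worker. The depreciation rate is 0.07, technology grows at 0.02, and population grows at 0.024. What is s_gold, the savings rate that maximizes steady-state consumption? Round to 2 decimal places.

s_gold = 0.41

n + g + δ = 0.024 + 0.02 + 0.07 = 0.114.
At the golden rule MPK = n+g+δ, and in any Cobb-Douglas steady state s = (n+g+δ)·k/y = MPK·k/y = capital's share 0.41.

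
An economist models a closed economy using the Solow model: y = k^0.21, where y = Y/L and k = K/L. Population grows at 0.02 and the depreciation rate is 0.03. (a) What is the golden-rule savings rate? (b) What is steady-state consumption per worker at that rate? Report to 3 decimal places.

Capital per worker breaks even when investment replaces (n + δ)·k; here n + δ = 0.05.
For Cobb-Douglas, s_gold equals capital's share: s_gold = 0.21.
Setting f'(k) = n+δ gives 0.21·k^(0.21−1) = 0.05, hence k_gold = (0.21/0.05)^(1/0.79) ≈ 6.1507.
y_gold = 6.1507^0.21 ≈ 1.4644; c_gold = (1−0.21)·y_gold ≈ 1.1569.

(a) s_gold = 0.210; (b) c_gold ≈ 1.157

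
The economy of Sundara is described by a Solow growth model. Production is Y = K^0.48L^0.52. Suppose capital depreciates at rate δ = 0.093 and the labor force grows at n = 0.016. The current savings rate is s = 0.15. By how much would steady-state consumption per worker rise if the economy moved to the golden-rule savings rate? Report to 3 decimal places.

n + δ = 0.016 + 0.093 = 0.109.
Current steady state (s = 0.15): k* = (0.15/0.109)^(1/0.52) ≈ 1.8478, y* = 1.8478^0.48 ≈ 1.3428, c* = (1−0.15)·1.3428 ≈ 1.1413.
Golden rule sets MPK = n+δ: 0.48·k^(0.48−1) = 0.109, so k_gold = (0.48/0.109)^(1/0.52) ≈ 17.3024.
y_gold = 17.3024^0.48 ≈ 3.9291, c_gold = y_gold − 0.109·k_gold ≈ 2.0431.
Gain: Δc = 2.0431 − 1.1413 ≈ 0.9018.

Δc ≈ 0.902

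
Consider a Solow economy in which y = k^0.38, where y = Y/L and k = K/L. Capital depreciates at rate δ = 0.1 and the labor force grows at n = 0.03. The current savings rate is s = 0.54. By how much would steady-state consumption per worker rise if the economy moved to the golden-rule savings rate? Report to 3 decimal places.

Capital per worker breaks even when investment replaces (n + δ)·k; here n + δ = 0.13.
Current steady state (s = 0.54): k* = (0.54/0.13)^(1/0.62) ≈ 9.9426, y* = 9.9426^0.38 ≈ 2.3936, c* = (1−0.54)·2.3936 ≈ 1.1011.
Setting f'(k) = n+δ gives 0.38·k^(0.38−1) = 0.13, hence k_gold = (0.38/0.13)^(1/0.62) ≈ 5.6410.
y_gold = 5.6410^0.38 ≈ 1.9298, c_gold = y_gold − 0.13·k_gold ≈ 1.1965.
Gain: Δc = 1.1965 − 1.1011 ≈ 0.0954.

Δc ≈ 0.095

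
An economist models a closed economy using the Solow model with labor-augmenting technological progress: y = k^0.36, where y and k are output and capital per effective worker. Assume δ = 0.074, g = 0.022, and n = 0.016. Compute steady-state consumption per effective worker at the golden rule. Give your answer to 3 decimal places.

c_gold ≈ 1.234

n + g + δ = 0.016 + 0.022 + 0.074 = 0.112.
At the golden rule the marginal product of capital equals n+g+δ: 0.36·k^(0.36−1) = 0.112. Solving, k_gold = (0.36/0.112)^(1/0.64) ≈ 6.1990.
y_gold = 6.1990^0.36 ≈ 1.9286.
c_gold = y_gold − (n+g+δ)·k_gold = 1.9286 − 0.112·6.1990 ≈ 1.2343.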